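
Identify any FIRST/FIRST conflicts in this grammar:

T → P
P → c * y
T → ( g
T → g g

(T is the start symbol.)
No FIRST/FIRST conflicts.

FIRST sets of the non-terminals at (or reachable through a nullable prefix from) the front of some alternative:
  FIRST(P) = { 'c' }

Productions for T:
  T → P: FIRST = { 'c' }
  T → ( g: FIRST = { '(' }
  T → g g: FIRST = { 'g' }
P has only one production, so no FIRST/FIRST conflict is possible there.

All alternatives of each non-terminal have pairwise disjoint FIRST sets.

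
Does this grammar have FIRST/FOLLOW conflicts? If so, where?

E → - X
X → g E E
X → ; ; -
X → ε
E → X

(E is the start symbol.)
Yes. E → '-' X with FOLLOW(E) on { '-' }; X → g E E with FOLLOW(X) on { 'g' }; X → ';' ';' '-' with FOLLOW(X) on { ';' }

A FIRST/FOLLOW conflict occurs when a non-terminal N has a nullable alternative N → β (β ⇒* ε) and another alternative N → α with FIRST(α) ∩ FOLLOW(N) ≠ ∅: on such a lookahead the parser cannot decide between expanding α and letting N vanish via β.

Nullable non-terminals: E, X.
FIRST sets used below: FIRST(X) = { ';', 'g', ε }

E: nullable alternative(s) E → X; FOLLOW(E) = { $, '-', ';', 'g' }
  E → - X: FIRST \ {ε} = { '-' } — overlaps FOLLOW(E) on { '-' }: CONFLICT
  E → X: FIRST \ {ε} = { ';', 'g' } — this is the only nullable alternative, skip

X: nullable alternative(s) X → ε; FOLLOW(X) = { $, '-', ';', 'g' }
  X → g E E: FIRST \ {ε} = { 'g' } — overlaps FOLLOW(X) on { 'g' }: CONFLICT
  X → ; ; -: FIRST \ {ε} = { ';' } — overlaps FOLLOW(X) on { ';' }: CONFLICT
  X → ε: FIRST \ {ε} = { } — this is the only nullable alternative, skip

So the grammar has 3 FIRST/FOLLOW conflicts (marked CONFLICT above).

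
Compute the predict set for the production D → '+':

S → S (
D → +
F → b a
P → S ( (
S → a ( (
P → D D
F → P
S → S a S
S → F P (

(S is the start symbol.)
{ '+' }

PREDICT(D → '+') = (FIRST(RHS) \ {ε}) ∪ (FOLLOW(D) if ε ∈ FIRST(RHS), i.e. RHS ⇒* ε)
FIRST('+') = { '+' }
ε ∉ FIRST('+'), so FOLLOW(D) is not added.
PREDICT(D → '+') = { '+' }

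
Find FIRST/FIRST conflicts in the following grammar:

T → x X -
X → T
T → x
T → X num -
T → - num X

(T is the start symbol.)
A FIRST/FIRST conflict occurs when two productions N → α and N → β for the same non-terminal have FIRST(α) ∩ FIRST(β) ≠ ∅ (with ε ∈ FIRST of a nullable right-hand side, so two nullable alternatives also conflict).

FIRST sets of the non-terminals at (or reachable through a nullable prefix from) the front of some alternative:
  FIRST(X) = { '-', 'x' }

Productions for T:
  T → x X -: FIRST = { 'x' }
  T → x: FIRST = { 'x' }
  T → X num -: FIRST = { '-', 'x' }
  T → - num X: FIRST = { '-' }
X has only one production, so no FIRST/FIRST conflict is possible there.

Conflict for T: T → x X - and T → x
  Overlap: { 'x' }
Conflict for T: T → x X - and T → X num -
  Overlap: { 'x' }
Conflict for T: T → x and T → X num -
  Overlap: { 'x' }
Conflict for T: T → X num - and T → - num X
  Overlap: { '-' }

Answer: Yes. T → x X '-' / T → x on { 'x' }; T → x X '-' / T → X num '-' on { 'x' }; T → x / T → X num '-' on { 'x' }; T → X num '-' / T → '-' num X on { '-' }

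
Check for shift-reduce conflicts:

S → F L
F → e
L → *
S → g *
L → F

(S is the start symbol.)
No shift-reduce conflicts

A shift-reduce conflict occurs when an LR(0) state has both:
  - a complete (reduce) item [A → α .] (dot at the end), and
  - a shift item [B → β . c γ] (dot before a terminal).

Augment with S' → S and build the canonical LR(0) collection (I0 = CLOSURE({[S' → . S]}), then GOTO on every symbol after a dot until no new states appear). It has 9 states:
  I0: { [F → . e], [S → . F L], [S → . g *], [S' → . S] }  — shift
  I1: { [F → . e], [L → . *], [L → . F], [S → F . L] }  — shift
  I2: { [S' → S .] }  — accept
  I3: { [F → e .] }  — reduce
  I4: { [S → g . *] }  — shift
  I5: { [S → g * .] }  — reduce
  I6: { [L → * .] }  — reduce
  I7: { [L → F .] }  — reduce
  I8: { [S → F L .] }  — reduce

No state contains both a complete item and a shift item.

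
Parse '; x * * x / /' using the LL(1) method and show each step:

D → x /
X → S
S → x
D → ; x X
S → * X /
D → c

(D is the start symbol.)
Stack is shown with the top on the left.

Stack      Input            Action
----------------------------------
D $        ; x * * x / / $  output D → ; x X
; x X $    ; x * * x / / $  match ';'
x X $      x * * x / / $    match 'x'
X $        * * x / / $      output X → S
S $        * * x / / $      output S → * X /
* X / $    * * x / / $      match '*'
X / $      * x / / $        output X → S
S / $      * x / / $        output S → * X /
* X / / $  * x / / $        match '*'
X / / $    x / / $          output X → S
S / / $    x / / $          output S → x
x / / $    x / / $          match 'x'
/ / $      / / $            match '/'
/ $        / $              match '/'
$          $                accept

The string is accepted.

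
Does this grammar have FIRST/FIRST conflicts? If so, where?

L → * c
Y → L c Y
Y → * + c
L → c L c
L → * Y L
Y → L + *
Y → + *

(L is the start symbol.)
A FIRST/FIRST conflict occurs when two productions N → α and N → β for the same non-terminal have FIRST(α) ∩ FIRST(β) ≠ ∅ (with ε ∈ FIRST of a nullable right-hand side, so two nullable alternatives also conflict).

FIRST sets of the non-terminals at (or reachable through a nullable prefix from) the front of some alternative:
  FIRST(L) = { '*', 'c' }

Productions for L:
  L → * c: FIRST = { '*' }
  L → c L c: FIRST = { 'c' }
  L → * Y L: FIRST = { '*' }
Productions for Y:
  Y → L c Y: FIRST = { '*', 'c' }
  Y → * + c: FIRST = { '*' }
  Y → L + *: FIRST = { '*', 'c' }
  Y → + *: FIRST = { '+' }

Conflict for L: L → * c and L → * Y L
  Overlap: { '*' }
Conflict for Y: Y → L c Y and Y → * + c
  Overlap: { '*' }
Conflict for Y: Y → L c Y and Y → L + *
  Overlap: { '*', 'c' }
Conflict for Y: Y → * + c and Y → L + *
  Overlap: { '*' }

Answer: Yes. L → '*' c / L → '*' Y L on { '*' }; Y → L c Y / Y → '*' '+' c on { '*' }; Y → L c Y / Y → L '+' '*' on { '*', 'c' }; Y → '*' '+' c / Y → L '+' '*' on { '*' }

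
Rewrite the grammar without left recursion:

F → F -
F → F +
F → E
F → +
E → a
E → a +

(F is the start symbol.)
F is directly left-recursive. The standard transformation for
  A → A α₁ | ... | A α_m | β₁ | ... | β_n
is
  A  → β₁ A' | ... | β_n A'
  A' → α₁ A' | ... | α_m A' | ε

F → E becomes F → E F'
F → + becomes F → + F'
F → F - becomes F' → - F'
F → F + becomes F' → + F'
Add F' → ε

Productions for other non-terminals are unchanged:
  E → a
  E → a +

Resulting grammar:
F → E F'
F → + F'
F' → - F'
F' → + F'
F' → ε
E → a
E → a +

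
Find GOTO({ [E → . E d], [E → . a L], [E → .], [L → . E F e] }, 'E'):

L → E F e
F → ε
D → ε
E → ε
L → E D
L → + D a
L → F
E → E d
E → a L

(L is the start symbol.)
{ [E → E . d], [F → .], [L → E . F e] }

GOTO(I, 'E') = CLOSURE({ [A → αX.β] : [A → α.Xβ] ∈ I, X = 'E' })

Items with dot before 'E', with the dot advanced:
  [E → . E d] → [E → E . d]
  [L → . E F e] → [L → E . F e]
Closure of the advanced items:
  [L → E . F e] has the dot before F: add [F → .]

GOTO = { [E → E . d], [F → .], [L → E . F e] }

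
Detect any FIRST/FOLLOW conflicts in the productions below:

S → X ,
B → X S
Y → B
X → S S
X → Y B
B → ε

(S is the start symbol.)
Yes. B → X S with FOLLOW(B) on { ',' }; X → S S with FOLLOW(X) on { ',' }

A FIRST/FOLLOW conflict occurs when a non-terminal N has a nullable alternative N → β (β ⇒* ε) and another alternative N → α with FIRST(α) ∩ FOLLOW(N) ≠ ∅: on such a lookahead the parser cannot decide between expanding α and letting N vanish via β.

Nullable non-terminals: B, X, Y.
FIRST sets used below: FIRST(X) = { ',', ε }, FIRST(S) = { ',' }, FIRST(Y) = { ',', ε }, FIRST(B) = { ',', ε }

B: nullable alternative(s) B → ε; FOLLOW(B) = { ',' }
  B → X S: FIRST \ {ε} = { ',' } — overlaps FOLLOW(B) on { ',' }: CONFLICT
  B → ε: FIRST \ {ε} = { } — this is the only nullable alternative, skip

X: nullable alternative(s) X → Y B; FOLLOW(X) = { ',' }
  X → S S: FIRST \ {ε} = { ',' } — overlaps FOLLOW(X) on { ',' }: CONFLICT
  X → Y B: FIRST \ {ε} = { ',' } — this is the only nullable alternative, skip
Y has a nullable alternative but only one production, so nothing to check.

S has no nullable alternative, so no FIRST/FOLLOW check is needed there.

So the grammar has 2 FIRST/FOLLOW conflicts (marked CONFLICT above).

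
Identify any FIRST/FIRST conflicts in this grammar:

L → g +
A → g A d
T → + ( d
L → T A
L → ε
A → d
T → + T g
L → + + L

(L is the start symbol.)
A FIRST/FIRST conflict occurs when two productions N → α and N → β for the same non-terminal have FIRST(α) ∩ FIRST(β) ≠ ∅ (with ε ∈ FIRST of a nullable right-hand side, so two nullable alternatives also conflict).

FIRST sets of the non-terminals at (or reachable through a nullable prefix from) the front of some alternative:
  FIRST(T) = { '+' }

Productions for L:
  L → g +: FIRST = { 'g' }
  L → T A: FIRST = { '+' }
  L → ε: FIRST = { ε }
  L → + + L: FIRST = { '+' }
Productions for A:
  A → g A d: FIRST = { 'g' }
  A → d: FIRST = { 'd' }
Productions for T:
  T → + ( d: FIRST = { '+' }
  T → + T g: FIRST = { '+' }

Conflict for L: L → T A and L → + + L
  Overlap: { '+' }
Conflict for T: T → + ( d and T → + T g
  Overlap: { '+' }

Answer: Yes. L → T A / L → '+' '+' L on { '+' }; T → '+' '(' d / T → '+' T g on { '+' }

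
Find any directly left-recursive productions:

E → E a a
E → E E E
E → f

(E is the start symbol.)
Direct left recursion occurs when N → N α for some non-terminal N (the right-hand side begins with the left-hand side itself).

E → E a a: LEFT RECURSIVE (starts with E)
E → E E E: LEFT RECURSIVE (starts with E)
E → f: starts with f

The grammar has direct left recursion on: E.

Answer: Yes, E is left-recursive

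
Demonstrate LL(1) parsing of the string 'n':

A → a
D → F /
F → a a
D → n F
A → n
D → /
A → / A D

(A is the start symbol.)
Stack is shown with the top on the left.

Stack  Input  Action
--------------------
A $    n $    output A → n
n $    n $    match 'n'
$      $      accept

The string is accepted.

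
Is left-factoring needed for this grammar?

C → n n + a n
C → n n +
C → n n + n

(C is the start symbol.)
Yes, C has productions with common prefix 'n n +'

Left-factoring is needed when two productions for the same non-terminal
share a common prefix on the right-hand side.

Productions for C:
  C → n n + a n
  C → n n +
  C → n n + n

Found common prefix 'n n +' in productions for C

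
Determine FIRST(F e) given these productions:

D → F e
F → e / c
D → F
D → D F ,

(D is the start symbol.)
FIRST sets of the non-terminals involved (from the grammar, by fixed-point iteration):
  FIRST(F) = { 'e' }

To compute FIRST(F e), process the symbols left to right:
Symbol F is a non-terminal. Add FIRST(F) \ {ε} = { 'e' }
F is not nullable (ε ∉ FIRST(F)), so stop here.
FIRST(F e) = { 'e' }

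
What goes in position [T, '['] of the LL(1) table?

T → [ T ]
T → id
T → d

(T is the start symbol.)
T → [ T ]

To find M[T, '['], we find productions for T where '[' is in the predict set (PREDICT(N → α) = (FIRST(α) \ {ε}) ∪ (FOLLOW(N) if α ⇒* ε)).

T → [ T ]: PREDICT = { '[' }
  '[' is in predict set, so this production goes in M[T, '[']
T → id: PREDICT = { 'id' }
T → d: PREDICT = { 'd' }

M[T, '['] = T → [ T ]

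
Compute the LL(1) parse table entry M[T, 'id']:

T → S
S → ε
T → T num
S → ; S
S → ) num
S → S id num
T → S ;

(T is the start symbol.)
T → S, T → T num, T → S ;

To find M[T, 'id'], we find productions for T where 'id' is in the predict set (PREDICT(N → α) = (FIRST(α) \ {ε}) ∪ (FOLLOW(N) if α ⇒* ε)).

Relevant sets:
  FIRST(S) = { ')', ';', 'id', ε }
  FIRST(T) = { ')', ';', 'id', 'num', ε }
  FOLLOW(T) = { $, 'num' }

T → S: PREDICT = { $, ')', ';', 'id', 'num' }
  'id' is in predict set, so this production goes in M[T, 'id']
T → T num: PREDICT = { ')', ';', 'id', 'num' }
  'id' is in predict set, so this production goes in M[T, 'id']
T → S ;: PREDICT = { ')', ';', 'id' }
  'id' is in predict set, so this production goes in M[T, 'id']

M[T, 'id'] = T → S, T → T num, T → S ;  (a multiply-defined cell — the grammar is not LL(1))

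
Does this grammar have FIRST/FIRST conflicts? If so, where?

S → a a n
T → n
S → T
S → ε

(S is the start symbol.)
FIRST sets of the non-terminals at (or reachable through a nullable prefix from) the front of some alternative:
  FIRST(T) = { 'n' }

Productions for S:
  S → a a n: FIRST = { 'a' }
  S → T: FIRST = { 'n' }
  S → ε: FIRST = { ε }
T has only one production, so no FIRST/FIRST conflict is possible there.

All alternatives of each non-terminal have pairwise disjoint FIRST sets.

Answer: No FIRST/FIRST conflicts.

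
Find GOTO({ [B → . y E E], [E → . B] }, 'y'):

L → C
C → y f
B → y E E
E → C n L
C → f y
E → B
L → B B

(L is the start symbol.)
{ [B → . y E E], [B → y . E E], [C → . f y], [C → . y f], [E → . B], [E → . C n L] }

GOTO(I, 'y') = CLOSURE({ [A → αX.β] : [A → α.Xβ] ∈ I, X = 'y' })

Items with dot before 'y', with the dot advanced:
  [B → . y E E] → [B → y . E E]
Closure of the advanced items:
  [B → y . E E] has the dot before E: add [E → . C n L], [E → . B]
  [E → . C n L] has the dot before C: add [C → . y f], [C → . f y]
  [E → . B] has the dot before B: add [B → . y E E]

GOTO = { [B → . y E E], [B → y . E E], [C → . f y], [C → . y f], [E → . B], [E → . C n L] }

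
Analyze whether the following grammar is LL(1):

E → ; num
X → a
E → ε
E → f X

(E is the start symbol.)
Yes, the grammar is LL(1).

Relevant sets:
  FOLLOW(E) = { $ }

For E:
  PREDICT(E → ';' num) = { ';' }
  PREDICT(E → ε) = { $ }
  PREDICT(E → f X) = { 'f' }
X has a single production, so nothing to check there.

All predict sets are disjoint. The grammar IS LL(1).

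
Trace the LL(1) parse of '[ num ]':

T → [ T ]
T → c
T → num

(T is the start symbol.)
Stack is shown with the top on the left.

Stack    Input      Action
--------------------------
T $      [ num ] $  output T → [ T ]
[ T ] $  [ num ] $  match '['
T ] $    num ] $    output T → num
num ] $  num ] $    match 'num'
] $      ] $        match ']'
$        $          accept

The string is accepted.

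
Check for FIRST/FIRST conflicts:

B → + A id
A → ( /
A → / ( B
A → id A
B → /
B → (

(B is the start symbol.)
A FIRST/FIRST conflict occurs when two productions N → α and N → β for the same non-terminal have FIRST(α) ∩ FIRST(β) ≠ ∅ (with ε ∈ FIRST of a nullable right-hand side, so two nullable alternatives also conflict).

Productions for B:
  B → + A id: FIRST = { '+' }
  B → /: FIRST = { '/' }
  B → (: FIRST = { '(' }
Productions for A:
  A → ( /: FIRST = { '(' }
  A → / ( B: FIRST = { '/' }
  A → id A: FIRST = { 'id' }

All alternatives of each non-terminal have pairwise disjoint FIRST sets.

Answer: No FIRST/FIRST conflicts.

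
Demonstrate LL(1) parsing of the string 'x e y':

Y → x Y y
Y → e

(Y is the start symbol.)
LL(1) parsing maintains a stack (initially the start symbol over $) and the input. At each step: if the stack top is a terminal, match it against the current input token; if it is a non-terminal N, replace it with the RHS of M[N, lookahead] (the unique production whose predict set contains the lookahead).

Stack is shown with the top on the left.

Stack    Input    Action
------------------------
Y $      x e y $  output Y → x Y y
x Y y $  x e y $  match 'x'
Y y $    e y $    output Y → e
e y $    e y $    match 'e'
y $      y $      match 'y'
$        $        accept

The string is accepted.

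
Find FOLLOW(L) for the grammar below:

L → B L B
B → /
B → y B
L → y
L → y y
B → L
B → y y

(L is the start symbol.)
L is the start symbol, so $ ∈ FOLLOW(L).
In L → B L B: L is followed by B, add FIRST(B) \ {ε} = { '/', 'y' }
In B → L: L is at the end, add FOLLOW(B)

The FOLLOW sets referred to above (computed the same way, to a fixed point):
  FOLLOW(B) = { $, '/', 'y' }

Taking the union: FOLLOW(L) = { $, '/', 'y' }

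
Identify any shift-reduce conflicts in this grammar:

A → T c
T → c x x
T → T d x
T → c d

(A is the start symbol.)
No shift-reduce conflicts

Augment with A' → A and build the canonical LR(0) collection (I0 = CLOSURE({[A' → . A]}), then GOTO on every symbol after a dot until no new states appear). It has 10 states:
  I0: { [A → . T c], [A' → . A], [T → . T d x], [T → . c d], [T → . c x x] }  — shift
  I1: { [A' → A .] }  — accept
  I2: { [A → T . c], [T → T . d x] }  — shift
  I3: { [T → c . d], [T → c . x x] }  — shift
  I4: { [T → c d .] }  — reduce
  I5: { [T → c x . x] }  — shift
  I6: { [T → c x x .] }  — reduce
  I7: { [A → T c .] }  — reduce
  I8: { [T → T d . x] }  — shift
  I9: { [T → T d x .] }  — reduce

No state contains both a complete item and a shift item.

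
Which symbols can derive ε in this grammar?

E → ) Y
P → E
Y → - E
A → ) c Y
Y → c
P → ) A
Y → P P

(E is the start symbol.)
None

A non-terminal is nullable if it can derive ε (the empty string): either it has an ε-production, or it has a production whose right-hand side consists entirely of nullable non-terminals.

There are no ε-productions, so no non-terminal can derive ε.
No non-terminals are nullable.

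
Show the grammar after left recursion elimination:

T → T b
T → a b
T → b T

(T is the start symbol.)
T → a b T'
T → b T T'
T' → b T'
T' → ε

T is directly left-recursive. The standard transformation for
  A → A α₁ | ... | A α_m | β₁ | ... | β_n
is
  A  → β₁ A' | ... | β_n A'
  A' → α₁ A' | ... | α_m A' | ε

T → a b becomes T → a b T'
T → b T becomes T → b T T'
T → T b becomes T' → b T'
Add T' → ε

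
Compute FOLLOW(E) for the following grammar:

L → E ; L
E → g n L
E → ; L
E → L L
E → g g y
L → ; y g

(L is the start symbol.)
{ ';' }

In L → E ; L: E is followed by ';' L, add FIRST(';' L) \ {ε} = { ';' }

Taking the union: FOLLOW(E) = { ';' }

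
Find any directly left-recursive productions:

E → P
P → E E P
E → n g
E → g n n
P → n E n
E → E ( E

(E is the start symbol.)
E → P: starts with P
P → E E P: starts with E
E → n g: starts with n
E → g n n: starts with g
P → n E n: starts with n
E → E ( E: LEFT RECURSIVE (starts with E)

The grammar has direct left recursion on: E.

Answer: Yes, E is left-recursive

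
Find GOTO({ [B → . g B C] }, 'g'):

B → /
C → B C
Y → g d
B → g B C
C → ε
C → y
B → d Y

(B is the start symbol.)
GOTO(I, 'g') = CLOSURE({ [A → αX.β] : [A → α.Xβ] ∈ I, X = 'g' })

Items with dot before 'g', with the dot advanced:
  [B → . g B C] → [B → g . B C]
Closure of the advanced items:
  [B → g . B C] has the dot before B: add [B → . /], [B → . g B C], [B → . d Y]

GOTO = { [B → . /], [B → . d Y], [B → . g B C], [B → g . B C] }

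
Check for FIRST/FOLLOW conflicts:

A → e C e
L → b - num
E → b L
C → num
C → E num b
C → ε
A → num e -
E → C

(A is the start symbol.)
A FIRST/FOLLOW conflict occurs when a non-terminal N has a nullable alternative N → β (β ⇒* ε) and another alternative N → α with FIRST(α) ∩ FOLLOW(N) ≠ ∅: on such a lookahead the parser cannot decide between expanding α and letting N vanish via β.

Nullable non-terminals: C, E.
FIRST sets used below: FIRST(E) = { 'b', 'num', ε }, FIRST(C) = { 'b', 'num', ε }

C: nullable alternative(s) C → ε; FOLLOW(C) = { 'e', 'num' }
  C → num: FIRST \ {ε} = { 'num' } — overlaps FOLLOW(C) on { 'num' }: CONFLICT
  C → E num b: FIRST \ {ε} = { 'b', 'num' } — overlaps FOLLOW(C) on { 'num' }: CONFLICT
  C → ε: FIRST \ {ε} = { } — this is the only nullable alternative, skip

E: nullable alternative(s) E → C; FOLLOW(E) = { 'num' }
  E → b L: FIRST \ {ε} = { 'b' } — disjoint from FOLLOW(E)
  E → C: FIRST \ {ε} = { 'b', 'num' } — this is the only nullable alternative, skip

A, L have no nullable alternative, so no FIRST/FOLLOW check is needed there.

So the grammar has 2 FIRST/FOLLOW conflicts (marked CONFLICT above).

Answer: Yes. C → num with FOLLOW(C) on { 'num' }; C → E num b with FOLLOW(C) on { 'num' }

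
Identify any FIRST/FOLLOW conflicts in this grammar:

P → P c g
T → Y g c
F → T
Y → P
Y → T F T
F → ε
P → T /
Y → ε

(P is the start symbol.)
Yes. F → T with FOLLOW(F) on { 'g' }; Y → P with FOLLOW(Y) on { 'g' }; Y → T F T with FOLLOW(Y) on { 'g' }

A FIRST/FOLLOW conflict occurs when a non-terminal N has a nullable alternative N → β (β ⇒* ε) and another alternative N → α with FIRST(α) ∩ FOLLOW(N) ≠ ∅: on such a lookahead the parser cannot decide between expanding α and letting N vanish via β.

Nullable non-terminals: F, Y.
FIRST sets used below: FIRST(T) = { 'g' }, FIRST(P) = { 'g' }

F: nullable alternative(s) F → ε; FOLLOW(F) = { 'g' }
  F → T: FIRST \ {ε} = { 'g' } — overlaps FOLLOW(F) on { 'g' }: CONFLICT
  F → ε: FIRST \ {ε} = { } — this is the only nullable alternative, skip

Y: nullable alternative(s) Y → ε; FOLLOW(Y) = { 'g' }
  Y → P: FIRST \ {ε} = { 'g' } — overlaps FOLLOW(Y) on { 'g' }: CONFLICT
  Y → T F T: FIRST \ {ε} = { 'g' } — overlaps FOLLOW(Y) on { 'g' }: CONFLICT
  Y → ε: FIRST \ {ε} = { } — this is the only nullable alternative, skip

P, T have no nullable alternative, so no FIRST/FOLLOW check is needed there.

So the grammar has 3 FIRST/FOLLOW conflicts (marked CONFLICT above).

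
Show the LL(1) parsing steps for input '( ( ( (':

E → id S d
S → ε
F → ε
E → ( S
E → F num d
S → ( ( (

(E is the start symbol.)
Stack is shown with the top on the left.

Stack    Input      Action
--------------------------
E $      ( ( ( ( $  output E → ( S
( S $    ( ( ( ( $  match '('
S $      ( ( ( $    output S → ( ( (
( ( ( $  ( ( ( $    match '('
( ( $    ( ( $      match '('
( $      ( $        match '('
$        $          accept

The string is accepted.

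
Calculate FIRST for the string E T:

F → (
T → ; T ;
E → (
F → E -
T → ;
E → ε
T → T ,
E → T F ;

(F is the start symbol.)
{ '(', ';' }

FIRST sets of the non-terminals involved (from the grammar, by fixed-point iteration):
  FIRST(E) = { '(', ';', ε }
  FIRST(T) = { ';' }

To compute FIRST(E T), process the symbols left to right:
Symbol E is a non-terminal. Add FIRST(E) \ {ε} = { '(', ';' }
E is nullable (ε ∈ FIRST(E)), continue to the next symbol.
Symbol T is a non-terminal. Add FIRST(T) \ {ε} = { ';' }
T is not nullable (ε ∉ FIRST(T)), so stop here.
FIRST(E T) = { '(', ';' }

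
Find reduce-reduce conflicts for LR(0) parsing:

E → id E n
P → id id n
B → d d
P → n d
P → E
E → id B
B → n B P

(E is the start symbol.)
A reduce-reduce conflict occurs when an LR(0) state has two complete items [A → α .] and [B → β .] — both call for a reduction, and with no lookahead the parser cannot choose between them.

Augment with E' → E and build the canonical LR(0) collection (I0 = CLOSURE({[E' → . E]}), then GOTO on every symbol after a dot until no new states appear). It has 17 states:
  I0: { [E → . id B], [E → . id E n], [E' → . E] }  — shift
  I1: { [E' → E .] }  — accept
  I2: { [B → . d d], [B → . n B P], [E → . id B], [E → . id E n], [E → id . B], [E → id . E n] }  — shift
  I3: { [E → id B .] }  — reduce
  I4: { [E → id E . n] }  — shift
  I5: { [B → d . d] }  — shift
  I6: { [B → . d d], [B → . n B P], [B → n . B P] }  — shift
  I7: { [B → n B . P], [E → . id B], [E → . id E n], [P → . E], [P → . id id n], [P → . n d] }  — shift
  I8: { [P → E .] }  — reduce
  I9: { [B → n B P .] }  — reduce
  I10: { [B → . d d], [B → . n B P], [E → . id B], [E → . id E n], [E → id . B], [E → id . E n], [P → id . id n] }  — shift
  I11: { [P → n . d] }  — shift
  I12: { [P → n d .] }  — reduce
  I13: { [B → . d d], [B → . n B P], [E → . id B], [E → . id E n], [E → id . B], [E → id . E n], [P → id id . n] }  — shift
  I14: { [B → . d d], [B → . n B P], [B → n . B P], [P → id id n .] }  — shift, reduce
  I15: { [B → d d .] }  — reduce
  I16: { [E → id E n .] }  — reduce

No state contains more than one complete item.

Answer: No reduce-reduce conflicts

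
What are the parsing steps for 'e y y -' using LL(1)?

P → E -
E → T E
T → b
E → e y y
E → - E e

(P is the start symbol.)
LL(1) parsing maintains a stack (initially the start symbol over $) and the input. At each step: if the stack top is a terminal, match it against the current input token; if it is a non-terminal N, replace it with the RHS of M[N, lookahead] (the unique production whose predict set contains the lookahead).

Stack is shown with the top on the left.

Stack      Input      Action
----------------------------
P $        e y y - $  output P → E -
E - $      e y y - $  output E → e y y
e y y - $  e y y - $  match 'e'
y y - $    y y - $    match 'y'
y - $      y - $      match 'y'
- $        - $        match '-'
$          $          accept

The string is accepted.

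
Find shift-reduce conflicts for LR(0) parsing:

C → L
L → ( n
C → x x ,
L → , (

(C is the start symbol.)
No shift-reduce conflicts

A shift-reduce conflict occurs when an LR(0) state has both:
  - a complete (reduce) item [A → α .] (dot at the end), and
  - a shift item [B → β . c γ] (dot before a terminal).

Augment with C' → C and build the canonical LR(0) collection (I0 = CLOSURE({[C' → . C]}), then GOTO on every symbol after a dot until no new states appear). It has 10 states:
  I0: { [C → . L], [C → . x x ,], [C' → . C], [L → . ( n], [L → . , (] }  — shift
  I1: { [L → ( . n] }  — shift
  I2: { [L → , . (] }  — shift
  I3: { [C' → C .] }  — accept
  I4: { [C → L .] }  — reduce
  I5: { [C → x . x ,] }  — shift
  I6: { [C → x x . ,] }  — shift
  I7: { [C → x x , .] }  — reduce
  I8: { [L → , ( .] }  — reduce
  I9: { [L → ( n .] }  — reduce

No state contains both a complete item and a shift item.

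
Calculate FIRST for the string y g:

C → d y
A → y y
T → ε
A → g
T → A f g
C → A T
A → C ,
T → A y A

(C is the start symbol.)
{ 'y' }

To compute FIRST(y g), process the symbols left to right:
Symbol y is a terminal. Add 'y' and stop.
FIRST(y g) = { 'y' }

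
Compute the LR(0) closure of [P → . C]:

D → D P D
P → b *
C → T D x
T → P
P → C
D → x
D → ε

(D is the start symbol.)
{ [C → . T D x], [P → . C], [P → . b *], [T → . P] }

To compute CLOSURE, for each item [A → α.Bβ] where B is a non-terminal, add [B → .γ] for all productions B → γ; repeat for the newly added items until nothing changes.

Start with: [P → . C]
  [P → . C] has the dot before C: add [C → . T D x]
  [C → . T D x] has the dot before T: add [T → . P]
  [T → . P] has the dot before P: add [P → . b *]
No further items can be added.

CLOSURE = { [C → . T D x], [P → . C], [P → . b *], [T → . P] }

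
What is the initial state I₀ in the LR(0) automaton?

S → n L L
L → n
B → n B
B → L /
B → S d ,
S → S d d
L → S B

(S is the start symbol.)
First, augment the grammar with S' → S
I₀ = CLOSURE({ [S' → . S] }):
  [S' → . S] has the dot before S: add [S → . n L L], [S → . S d d]
No further items can be added.

I₀ = { [S → . S d d], [S → . n L L], [S' → . S] }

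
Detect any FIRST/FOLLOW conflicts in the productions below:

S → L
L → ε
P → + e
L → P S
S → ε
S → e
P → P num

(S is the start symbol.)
No FIRST/FOLLOW conflicts.

Nullable non-terminals: L, S.
FIRST sets used below: FIRST(P) = { '+' }, FIRST(L) = { '+', ε }

L: nullable alternative(s) L → ε; FOLLOW(L) = { $ }
  L → ε: FIRST \ {ε} = { } — this is the only nullable alternative, skip
  L → P S: FIRST \ {ε} = { '+' } — disjoint from FOLLOW(L)

S: nullable alternative(s) S → L, S → ε; FOLLOW(S) = { $ }
  S → L: FIRST \ {ε} = { '+' } — disjoint from FOLLOW(S)
  S → ε: FIRST \ {ε} = { } — disjoint from FOLLOW(S)
  S → e: FIRST \ {ε} = { 'e' } — disjoint from FOLLOW(S)

P has no nullable alternative, so no FIRST/FOLLOW check is needed there.

No FIRST/FOLLOW conflicts found.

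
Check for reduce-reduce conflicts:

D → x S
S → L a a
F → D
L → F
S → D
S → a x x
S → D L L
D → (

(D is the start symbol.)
Augment with D' → D and build the canonical LR(0) collection (I0 = CLOSURE({[D' → . D]}), then GOTO on every symbol after a dot until no new states appear). It has 16 states:
  I0: { [D → . (], [D → . x S], [D' → . D] }  — shift
  I1: { [D → ( .] }  — reduce
  I2: { [D' → D .] }  — accept
  I3: { [D → . (], [D → . x S], [D → x . S], [F → . D], [L → . F], [S → . D L L], [S → . D], [S → . L a a], [S → . a x x] }  — shift
  I4: { [D → . (], [D → . x S], [F → . D], [F → D .], [L → . F], [S → D . L L], [S → D .] }  — shift, 2 reduces
  I5: { [L → F .] }  — reduce
  I6: { [S → L . a a] }  — shift
  I7: { [D → x S .] }  — reduce
  I8: { [S → a . x x] }  — shift
  I9: { [S → a x . x] }  — shift
  I10: { [S → a x x .] }  — reduce
  I11: { [S → L a . a] }  — shift
  I12: { [S → L a a .] }  — reduce
  I13: { [F → D .] }  — reduce
  I14: { [D → . (], [D → . x S], [F → . D], [L → . F], [S → D L . L] }  — shift
  I15: { [S → D L L .] }  — reduce

I4 contains complete items [F → D .], [S → D .] — reduce-reduce conflict.

Answer: Yes — I4: [F → D .] vs [S → D .]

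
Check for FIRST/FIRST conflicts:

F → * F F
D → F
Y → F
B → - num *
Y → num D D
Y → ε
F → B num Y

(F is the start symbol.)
A FIRST/FIRST conflict occurs when two productions N → α and N → β for the same non-terminal have FIRST(α) ∩ FIRST(β) ≠ ∅ (with ε ∈ FIRST of a nullable right-hand side, so two nullable alternatives also conflict).

FIRST sets of the non-terminals at (or reachable through a nullable prefix from) the front of some alternative:
  FIRST(B) = { '-' }
  FIRST(F) = { '*', '-' }

Productions for F:
  F → * F F: FIRST = { '*' }
  F → B num Y: FIRST = { '-' }
Productions for Y:
  Y → F: FIRST = { '*', '-' }
  Y → num D D: FIRST = { 'num' }
  Y → ε: FIRST = { ε }
D, B have only one production, so no FIRST/FIRST conflict is possible there.

All alternatives of each non-terminal have pairwise disjoint FIRST sets.

Answer: No FIRST/FIRST conflicts.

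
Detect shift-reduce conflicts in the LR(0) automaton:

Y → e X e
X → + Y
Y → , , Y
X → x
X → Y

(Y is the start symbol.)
No shift-reduce conflicts

Augment with Y' → Y and build the canonical LR(0) collection (I0 = CLOSURE({[Y' → . Y]}), then GOTO on every symbol after a dot until no new states appear). It has 12 states:
  I0: { [Y → . , , Y], [Y → . e X e], [Y' → . Y] }  — shift
  I1: { [Y → , . , Y] }  — shift
  I2: { [Y' → Y .] }  — accept
  I3: { [X → . + Y], [X → . Y], [X → . x], [Y → . , , Y], [Y → . e X e], [Y → e . X e] }  — shift
  I4: { [X → + . Y], [Y → . , , Y], [Y → . e X e] }  — shift
  I5: { [Y → e X . e] }  — shift
  I6: { [X → Y .] }  — reduce
  I7: { [X → x .] }  — reduce
  I8: { [Y → e X e .] }  — reduce
  I9: { [X → + Y .] }  — reduce
  I10: { [Y → , , . Y], [Y → . , , Y], [Y → . e X e] }  — shift
  I11: { [Y → , , Y .] }  — reduce

No state contains both a complete item and a shift item.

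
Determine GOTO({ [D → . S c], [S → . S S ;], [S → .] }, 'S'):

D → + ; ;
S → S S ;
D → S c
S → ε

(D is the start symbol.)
{ [D → S . c], [S → . S S ;], [S → .], [S → S . S ;] }

GOTO(I, 'S') = CLOSURE({ [A → αX.β] : [A → α.Xβ] ∈ I, X = 'S' })

Items with dot before 'S', with the dot advanced:
  [D → . S c] → [D → S . c]
  [S → . S S ;] → [S → S . S ;]
Closure of the advanced items:
  [S → S . S ;] has the dot before S: add [S → . S S ;], [S → .]

GOTO = { [D → S . c], [S → . S S ;], [S → .], [S → S . S ;] }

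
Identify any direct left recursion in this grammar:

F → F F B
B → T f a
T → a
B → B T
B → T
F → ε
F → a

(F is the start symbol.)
F → F F B: LEFT RECURSIVE (starts with F)
B → T f a: starts with T
T → a: starts with a
B → B T: LEFT RECURSIVE (starts with B)
B → T: starts with T
F → ε: starts with ε
F → a: starts with a

The grammar has direct left recursion on: F, B.

Answer: Yes, F, B are left-recursive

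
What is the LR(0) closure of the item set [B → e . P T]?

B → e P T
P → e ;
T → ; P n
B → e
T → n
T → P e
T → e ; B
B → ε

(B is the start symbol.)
Start with: [B → e . P T]
  [B → e . P T] has the dot before P: add [P → . e ;]
No further items can be added.

CLOSURE = { [B → e . P T], [P → . e ;] }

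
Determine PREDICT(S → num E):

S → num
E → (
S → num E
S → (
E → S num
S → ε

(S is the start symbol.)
PREDICT(S → num E) = (FIRST(RHS) \ {ε}) ∪ (FOLLOW(S) if ε ∈ FIRST(RHS), i.e. RHS ⇒* ε)
FIRST(num E) = { 'num' }
ε ∉ FIRST(num E), so FOLLOW(S) is not added.
PREDICT(S → num E) = { 'num' }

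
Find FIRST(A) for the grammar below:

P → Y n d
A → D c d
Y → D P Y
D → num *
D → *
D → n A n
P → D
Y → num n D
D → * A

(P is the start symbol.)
{ '*', 'n', 'num' }

To compute FIRST(A), examine every production with A on the left-hand side, reading each right-hand side left to right until a non-nullable symbol is reached.

FIRST sets of the other non-terminals involved (by the same procedure, iterated to a fixed point):
  FIRST(D) = { '*', 'n', 'num' }

From A → D c d:
  - D is a non-terminal: add FIRST(D) \ {ε} = { '*', 'n', 'num' }
    D is not nullable, so stop

Collecting: FIRST(A) = { '*', 'n', 'num' }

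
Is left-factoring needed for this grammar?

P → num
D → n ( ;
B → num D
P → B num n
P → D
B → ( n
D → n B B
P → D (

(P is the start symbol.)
Left-factoring is needed when two productions for the same non-terminal
share a common prefix on the right-hand side.

Productions for P:
  P → num
  P → B num n
  P → D
  P → D (
Productions for D:
  D → n ( ;
  D → n B B
Productions for B:
  B → num D
  B → ( n

Found common prefix 'D' in productions for P
Found common prefix 'n' in productions for D

Answer: Yes, P has productions with common prefix 'D'; D has productions with common prefix 'n'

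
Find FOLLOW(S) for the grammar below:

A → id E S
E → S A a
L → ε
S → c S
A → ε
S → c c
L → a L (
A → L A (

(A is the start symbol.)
{ $, '(', 'a', 'id' }

In A → id E S: S is at the end, add FOLLOW(A)
In E → S A a: S is followed by A a, add FIRST(A a) \ {ε} = { '(', 'a', 'id' }
In S → c S: S is at the end; this adds FOLLOW(S) to itself — nothing new

The FOLLOW sets referred to above (computed the same way, to a fixed point):
  FOLLOW(A) = { $, '(', 'a' }

Taking the union: FOLLOW(S) = { $, '(', 'a', 'id' }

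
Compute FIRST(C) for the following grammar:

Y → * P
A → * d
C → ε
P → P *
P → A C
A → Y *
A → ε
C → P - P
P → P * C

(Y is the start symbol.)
FIRST sets of the other non-terminals involved (by the same procedure, iterated to a fixed point):
  FIRST(P) = { '*', '-', ε }

From C → ε:
  - ε-production, so ε ∈ FIRST(C)
From C → P - P:
  - P is a non-terminal: add FIRST(P) \ {ε} = { '*', '-' }
    P is nullable, so continue to the next symbol
  - '-' is a terminal: add '-' and stop

Collecting: FIRST(C) = { '*', '-', ε }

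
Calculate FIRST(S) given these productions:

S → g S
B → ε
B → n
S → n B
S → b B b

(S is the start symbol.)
{ 'b', 'g', 'n' }

To compute FIRST(S), examine every production with S on the left-hand side, reading each right-hand side left to right until a non-nullable symbol is reached.

From S → g S:
  - g is a terminal: add 'g' and stop
From S → n B:
  - n is a terminal: add 'n' and stop
From S → b B b:
  - b is a terminal: add 'b' and stop

Collecting: FIRST(S) = { 'b', 'g', 'n' }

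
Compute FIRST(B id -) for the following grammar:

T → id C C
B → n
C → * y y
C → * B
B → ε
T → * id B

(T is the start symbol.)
FIRST sets of the non-terminals involved (from the grammar, by fixed-point iteration):
  FIRST(B) = { 'n', ε }

To compute FIRST(B id -), process the symbols left to right:
Symbol B is a non-terminal. Add FIRST(B) \ {ε} = { 'n' }
B is nullable (ε ∈ FIRST(B)), continue to the next symbol.
Symbol id is a terminal. Add 'id' and stop.
FIRST(B id -) = { 'id', 'n' }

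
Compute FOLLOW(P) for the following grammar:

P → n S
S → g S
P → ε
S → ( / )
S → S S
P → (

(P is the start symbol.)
P is the start symbol, so $ ∈ FOLLOW(P).
P does not occur on any right-hand side.

Taking the union: FOLLOW(P) = { $ }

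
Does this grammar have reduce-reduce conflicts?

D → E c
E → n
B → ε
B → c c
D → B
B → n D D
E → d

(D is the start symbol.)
Yes — I6: [B → .] vs [E → n .]

Augment with D' → D and build the canonical LR(0) collection (I0 = CLOSURE({[D' → . D]}), then GOTO on every symbol after a dot until no new states appear). It has 11 states:
  I0: { [B → . c c], [B → . n D D], [B → .], [D → . B], [D → . E c], [D' → . D], [E → . d], [E → . n] }  — shift, reduce
  I1: { [D → B .] }  — reduce
  I2: { [D' → D .] }  — accept
  I3: { [D → E . c] }  — shift
  I4: { [B → c . c] }  — shift
  I5: { [E → d .] }  — reduce
  I6: { [B → . c c], [B → . n D D], [B → .], [B → n . D D], [D → . B], [D → . E c], [E → . d], [E → . n], [E → n .] }  — shift, 2 reduces
  I7: { [B → . c c], [B → . n D D], [B → .], [B → n D . D], [D → . B], [D → . E c], [E → . d], [E → . n] }  — shift, reduce
  I8: { [B → n D D .] }  — reduce
  I9: { [B → c c .] }  — reduce
  I10: { [D → E c .] }  — reduce

I6 contains complete items [B → .], [E → n .] — reduce-reduce conflict.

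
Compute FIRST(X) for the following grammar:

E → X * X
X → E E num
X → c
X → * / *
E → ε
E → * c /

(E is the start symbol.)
{ '*', 'c', 'num' }

To compute FIRST(X), examine every production with X on the left-hand side, reading each right-hand side left to right until a non-nullable symbol is reached.

FIRST sets of the other non-terminals involved (by the same procedure, iterated to a fixed point):
  FIRST(E) = { '*', 'c', 'num', ε }

From X → E E num:
  - E is a non-terminal: add FIRST(E) \ {ε} = { '*', 'c', 'num' }
    E is nullable, so continue to the next symbol
  - E is a non-terminal: add FIRST(E) \ {ε} = { '*', 'c', 'num' }
    E is nullable, so continue to the next symbol
  - num is a terminal: add 'num' and stop
From X → c:
  - c is a terminal: add 'c' and stop
From X → * / *:
  - '*' is a terminal: add '*' and stop

Collecting: FIRST(X) = { '*', 'c', 'num' }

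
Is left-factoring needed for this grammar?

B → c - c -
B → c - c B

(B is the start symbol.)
Yes, B has productions with common prefix 'c - c'

Left-factoring is needed when two productions for the same non-terminal
share a common prefix on the right-hand side.

Productions for B:
  B → c - c -
  B → c - c B

Found common prefix 'c - c' in productions for B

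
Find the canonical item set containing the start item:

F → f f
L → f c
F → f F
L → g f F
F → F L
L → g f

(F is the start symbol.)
{ [F → . F L], [F → . f F], [F → . f f], [F' → . F] }

First, augment the grammar with F' → F
I₀ = CLOSURE({ [F' → . F] }):
  [F' → . F] has the dot before F: add [F → . f f], [F → . f F], [F → . F L]
No further items can be added.

I₀ = { [F → . F L], [F → . f F], [F → . f f], [F' → . F] }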